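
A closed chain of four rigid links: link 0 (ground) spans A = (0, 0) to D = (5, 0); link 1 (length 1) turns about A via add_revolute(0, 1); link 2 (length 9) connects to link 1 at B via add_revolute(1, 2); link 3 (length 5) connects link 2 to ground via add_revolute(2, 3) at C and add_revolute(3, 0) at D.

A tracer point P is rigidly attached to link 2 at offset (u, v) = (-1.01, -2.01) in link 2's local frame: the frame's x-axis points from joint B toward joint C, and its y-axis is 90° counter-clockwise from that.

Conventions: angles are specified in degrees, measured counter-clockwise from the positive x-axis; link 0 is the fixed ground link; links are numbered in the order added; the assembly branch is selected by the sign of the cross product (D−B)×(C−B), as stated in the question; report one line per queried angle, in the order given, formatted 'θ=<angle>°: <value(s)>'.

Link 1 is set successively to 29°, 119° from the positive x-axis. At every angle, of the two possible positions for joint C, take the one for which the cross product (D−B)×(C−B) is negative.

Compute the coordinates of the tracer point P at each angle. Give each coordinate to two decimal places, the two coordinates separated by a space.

A=(0,0), D=(5.00,0)
θ=29°: B = A + 1.00·(cos29°, sin29°) = (0.8746, 0.4848)
θ=29°: |BD| = 4.1538
θ=29°: circle(B,9.00) ∩ circle(D,5.00): a=8.8177, h=1.8020
θ=29°:   candidates: C₊=(9.8424,1.2453) cross=7.485; C₋=(9.4218,-2.3341) cross=-7.485
θ=29°:   branch - wants cross < 0 → take C=(9.4218,-2.3341) (cross=-7.485)
θ=29°: ex = (C−B)/|BC| = (0.9497,-0.3132); ey = (0.3132,0.9497)
θ=29°: P = B + -1.01·ex + -2.01·ey = (-0.7141,-1.1077)
θ=119°: B = A + 1.00·(cos119°, sin119°) = (-0.4848, 0.8746)
θ=119°: |BD| = 5.5541
θ=119°: circle(B,9.00) ∩ circle(D,5.00): a=7.8184, h=4.4579
θ=119°:   candidates: C₊=(7.9380,4.0457) cross=24.760; C₋=(6.5340,-4.7589) cross=-24.760
θ=119°:   branch - wants cross < 0 → take C=(6.5340,-4.7589) (cross=-24.760)
θ=119°: ex = (C−B)/|BC| = (0.7799,-0.6259); ey = (0.6259,0.7799)
θ=119°: P = B + -1.01·ex + -2.01·ey = (-2.5306,-0.0607)

θ=29°: -0.71 -1.11
θ=119°: -2.53 -0.06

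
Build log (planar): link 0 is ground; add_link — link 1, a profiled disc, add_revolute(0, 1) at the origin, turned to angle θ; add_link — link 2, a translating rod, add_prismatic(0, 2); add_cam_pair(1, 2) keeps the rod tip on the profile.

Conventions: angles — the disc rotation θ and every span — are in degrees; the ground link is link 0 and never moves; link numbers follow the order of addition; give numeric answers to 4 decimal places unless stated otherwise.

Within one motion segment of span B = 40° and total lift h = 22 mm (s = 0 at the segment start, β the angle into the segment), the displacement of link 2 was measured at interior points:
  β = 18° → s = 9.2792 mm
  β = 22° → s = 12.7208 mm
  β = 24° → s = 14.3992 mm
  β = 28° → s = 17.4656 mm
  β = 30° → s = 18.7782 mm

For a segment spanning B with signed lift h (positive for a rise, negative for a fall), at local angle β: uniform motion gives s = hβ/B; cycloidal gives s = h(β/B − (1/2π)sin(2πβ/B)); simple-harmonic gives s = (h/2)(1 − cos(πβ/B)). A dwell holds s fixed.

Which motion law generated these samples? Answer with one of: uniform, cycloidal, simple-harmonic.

candidates at β/B = r: uniform s = h·r (linear in β); cycloidal s = h·(r − sin(2πr)/(2π)); simple-harmonic s = (h/2)(1 − cos(πr))
β=18°: printed 9.2792 | uniform 9.9000, cycloidal 8.8180, simple-harmonic 9.2792
β=22°: printed 12.7208 | uniform 12.1000, cycloidal 13.1820, simple-harmonic 12.7208
β=24°: printed 14.3992 | uniform 13.2000, cycloidal 15.2581, simple-harmonic 14.3992
β=28°: printed 17.4656 | uniform 15.4000, cycloidal 18.7300, simple-harmonic 17.4656
β=30°: printed 18.7782 | uniform 16.5000, cycloidal 20.0014, simple-harmonic 18.7782
only one law matches every sample → simple-harmonic

simple-harmonic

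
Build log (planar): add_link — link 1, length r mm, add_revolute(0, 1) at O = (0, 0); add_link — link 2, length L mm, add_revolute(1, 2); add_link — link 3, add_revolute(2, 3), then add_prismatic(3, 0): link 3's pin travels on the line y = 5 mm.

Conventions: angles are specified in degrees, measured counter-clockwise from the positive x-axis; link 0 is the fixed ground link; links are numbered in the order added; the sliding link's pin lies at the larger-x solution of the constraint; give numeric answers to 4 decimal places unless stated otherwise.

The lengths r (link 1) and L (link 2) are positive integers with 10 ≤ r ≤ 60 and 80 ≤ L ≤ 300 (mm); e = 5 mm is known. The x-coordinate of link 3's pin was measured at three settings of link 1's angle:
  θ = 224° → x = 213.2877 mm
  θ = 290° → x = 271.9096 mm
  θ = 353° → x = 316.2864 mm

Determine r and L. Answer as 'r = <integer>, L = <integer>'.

constraint per measurement: (x − r cos θ)² + (r sin θ − e)² = L²
subtracting the θ₁ and θ₂ equations cancels the r² and L² terms:
r = (x₁² − x₂²) / (2[(x₁cos θ₁ + e sin θ₁) − (x₂cos θ₂ + e sin θ₂)]) = 58.0000 → r = 58
L² = (x₁ − r cos θ₁)² + (r sin θ₁ − e)² = 67080.9993 → L = 259.0000 → L = 259
check at θ₃=353°: x = 316.2864 (printed 316.2864) ✓

r = 58, L = 259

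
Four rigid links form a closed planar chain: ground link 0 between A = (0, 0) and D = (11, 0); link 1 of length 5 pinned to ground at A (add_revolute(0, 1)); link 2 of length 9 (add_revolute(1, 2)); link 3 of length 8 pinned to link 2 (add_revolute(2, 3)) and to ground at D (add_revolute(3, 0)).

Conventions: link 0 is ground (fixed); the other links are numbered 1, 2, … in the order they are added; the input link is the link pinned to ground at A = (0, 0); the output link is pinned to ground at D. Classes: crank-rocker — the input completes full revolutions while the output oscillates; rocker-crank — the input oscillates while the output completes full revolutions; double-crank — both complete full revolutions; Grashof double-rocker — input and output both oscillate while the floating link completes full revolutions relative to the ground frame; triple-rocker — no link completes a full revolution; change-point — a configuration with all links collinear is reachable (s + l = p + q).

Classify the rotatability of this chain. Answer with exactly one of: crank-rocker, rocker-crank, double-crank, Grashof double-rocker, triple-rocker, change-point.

lengths: ground=11, input=5, coupler=9, output=8
sorted: s=5 (shortest), l=11 (longest), p+q=17
s + l = 16 vs p + q = 17
s + l < p + q (Grashof) with shortest = input link → crank-rocker

crank-rocker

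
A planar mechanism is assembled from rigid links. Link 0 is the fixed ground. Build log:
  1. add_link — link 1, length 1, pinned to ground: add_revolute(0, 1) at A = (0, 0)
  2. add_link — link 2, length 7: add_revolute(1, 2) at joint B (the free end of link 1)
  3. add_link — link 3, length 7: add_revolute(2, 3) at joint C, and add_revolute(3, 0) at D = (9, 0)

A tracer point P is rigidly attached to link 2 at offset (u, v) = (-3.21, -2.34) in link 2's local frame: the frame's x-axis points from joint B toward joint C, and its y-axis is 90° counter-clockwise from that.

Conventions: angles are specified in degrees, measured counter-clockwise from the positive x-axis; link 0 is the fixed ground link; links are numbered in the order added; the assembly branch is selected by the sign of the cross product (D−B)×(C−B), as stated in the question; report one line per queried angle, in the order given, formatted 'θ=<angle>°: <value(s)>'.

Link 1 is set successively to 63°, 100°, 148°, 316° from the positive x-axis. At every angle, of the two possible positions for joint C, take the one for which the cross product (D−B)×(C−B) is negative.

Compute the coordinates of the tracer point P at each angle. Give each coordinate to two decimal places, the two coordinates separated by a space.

A=(0,0), D=(9.00,0)
θ=63°: B = A + 1.00·(cos63°, sin63°) = (0.4540, 0.8910)
θ=63°: |BD| = 8.5923
θ=63°: circle(B,7.00) ∩ circle(D,7.00): a=4.2962, h=5.5266
θ=63°:   candidates: C₊=(5.3001,5.9423) cross=47.486; C₋=(4.1539,-5.0513) cross=-47.486
θ=63°:   branch - wants cross < 0 → take C=(4.1539,-5.0513) (cross=-47.486)
θ=63°: ex = (C−B)/|BC| = (0.5286,-0.8489); ey = (0.8489,0.5286)
θ=63°: P = B + -3.21·ex + -2.34·ey = (-3.2291,2.3791)
θ=100°: B = A + 1.00·(cos100°, sin100°) = (-0.1736, 0.9848)
θ=100°: |BD| = 9.2264
θ=100°: circle(B,7.00) ∩ circle(D,7.00): a=4.6132, h=5.2648
θ=100°:   candidates: C₊=(4.9751,5.7272) cross=48.575; C₋=(3.8512,-4.7424) cross=-48.575
θ=100°:   branch - wants cross < 0 → take C=(3.8512,-4.7424) (cross=-48.575)
θ=100°: ex = (C−B)/|BC| = (0.5750,-0.8182); ey = (0.8182,0.5750)
θ=100°: P = B + -3.21·ex + -2.34·ey = (-3.9338,2.2657)
θ=148°: B = A + 1.00·(cos148°, sin148°) = (-0.8480, 0.5299)
θ=148°: |BD| = 9.8623
θ=148°: circle(B,7.00) ∩ circle(D,7.00): a=4.9311, h=4.9683
θ=148°:   candidates: C₊=(4.3429,5.2261) cross=48.999; C₋=(3.8090,-4.6961) cross=-48.999
θ=148°:   branch - wants cross < 0 → take C=(3.8090,-4.6961) (cross=-48.999)
θ=148°: ex = (C−B)/|BC| = (0.6653,-0.7466); ey = (0.7466,0.6653)
θ=148°: P = B + -3.21·ex + -2.34·ey = (-4.7306,1.3696)
θ=316°: B = A + 1.00·(cos316°, sin316°) = (0.7193, -0.6947)
θ=316°: |BD| = 8.3097
θ=316°: circle(B,7.00) ∩ circle(D,7.00): a=4.1549, h=5.6336
θ=316°:   candidates: C₊=(4.3887,5.2665) cross=46.813; C₋=(5.3306,-5.9612) cross=-46.813
θ=316°:   branch - wants cross < 0 → take C=(5.3306,-5.9612) (cross=-46.813)
θ=316°: ex = (C−B)/|BC| = (0.6588,-0.7524); ey = (0.7524,0.6588)
θ=316°: P = B + -3.21·ex + -2.34·ey = (-3.1558,0.1789)

θ=63°: -3.23 2.38
θ=100°: -3.93 2.27
θ=148°: -4.73 1.37
θ=316°: -3.16 0.18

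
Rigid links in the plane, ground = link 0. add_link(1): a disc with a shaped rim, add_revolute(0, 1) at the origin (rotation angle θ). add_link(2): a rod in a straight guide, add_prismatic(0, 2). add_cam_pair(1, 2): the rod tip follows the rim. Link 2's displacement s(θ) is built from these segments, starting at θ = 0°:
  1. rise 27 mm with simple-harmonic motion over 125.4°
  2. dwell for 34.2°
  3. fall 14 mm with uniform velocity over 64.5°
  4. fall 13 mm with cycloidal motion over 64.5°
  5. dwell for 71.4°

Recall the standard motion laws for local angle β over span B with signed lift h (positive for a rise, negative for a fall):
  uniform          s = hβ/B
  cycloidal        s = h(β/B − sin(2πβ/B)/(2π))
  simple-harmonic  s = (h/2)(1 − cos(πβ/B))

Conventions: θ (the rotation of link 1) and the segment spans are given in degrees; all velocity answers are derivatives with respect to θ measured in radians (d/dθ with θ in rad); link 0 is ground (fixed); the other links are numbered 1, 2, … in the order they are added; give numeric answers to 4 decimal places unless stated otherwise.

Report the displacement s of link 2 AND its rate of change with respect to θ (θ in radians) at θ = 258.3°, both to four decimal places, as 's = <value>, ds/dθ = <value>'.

segment 1 (0° to 125.4°, simple-harmonic, h = 27) is passed completely: s = 0.0000 + (27) = 27.0000
segment 2 (125.4° to 159.6°, dwell): s unchanged at 27.0000
segment 3 (159.6° to 224.1°, uniform, h = -14) is passed completely: s = 27.0000 + (-14) = 13.0000
θ = 258.3° falls in segment 4 (224.1° to 288.6°, cycloidal, h = -13): β = 258.3 − 224.1 = 34.2°, B = 64.5°; Δs = -13·(0.5302 − sin(2π·0.5302)/(2π)) = -7.2837; s = 13.0000 − 7.2837 = 5.7163
velocity in seg [224.1°–288.6°] (cycloidal), θ in radians: β = 34.2° = 0.5969 rad, B = 64.5° = 1.1257 rad; ds/dθ = (h/B)(1 − cos(2πβ/B)) = ((-13)/1.1257)(1 − cos(2π·0.5302)) = -22.888253 mm/rad

s = 5.7163, ds/dθ = -22.8883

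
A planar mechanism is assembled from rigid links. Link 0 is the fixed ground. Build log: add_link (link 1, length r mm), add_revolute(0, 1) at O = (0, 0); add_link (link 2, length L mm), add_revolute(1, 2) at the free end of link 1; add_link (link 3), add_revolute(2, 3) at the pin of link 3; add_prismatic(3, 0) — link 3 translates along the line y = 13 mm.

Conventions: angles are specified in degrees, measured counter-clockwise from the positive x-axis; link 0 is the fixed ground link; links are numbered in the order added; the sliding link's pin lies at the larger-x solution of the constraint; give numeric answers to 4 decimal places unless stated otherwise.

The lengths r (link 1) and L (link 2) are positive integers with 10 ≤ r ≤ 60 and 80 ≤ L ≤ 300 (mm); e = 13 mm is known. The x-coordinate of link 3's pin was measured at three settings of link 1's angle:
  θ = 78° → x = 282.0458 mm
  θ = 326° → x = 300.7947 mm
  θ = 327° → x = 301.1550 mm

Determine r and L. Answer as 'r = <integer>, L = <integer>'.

constraint per measurement: (x − r cos θ)² + (r sin θ − e)² = L²
subtracting the θ₁ and θ₂ equations cancels the r² and L² terms:
r = (x₁² − x₂²) / (2[(x₁cos θ₁ + e sin θ₁) − (x₂cos θ₂ + e sin θ₂)]) = 32.0000 → r = 32
L² = (x₁ − r cos θ₁)² + (r sin θ₁ − e)² = 76176.0149 → L = 276.0000 → L = 276
check at θ₃=327°: x = 301.1550 (printed 301.1550) ✓

r = 32, L = 276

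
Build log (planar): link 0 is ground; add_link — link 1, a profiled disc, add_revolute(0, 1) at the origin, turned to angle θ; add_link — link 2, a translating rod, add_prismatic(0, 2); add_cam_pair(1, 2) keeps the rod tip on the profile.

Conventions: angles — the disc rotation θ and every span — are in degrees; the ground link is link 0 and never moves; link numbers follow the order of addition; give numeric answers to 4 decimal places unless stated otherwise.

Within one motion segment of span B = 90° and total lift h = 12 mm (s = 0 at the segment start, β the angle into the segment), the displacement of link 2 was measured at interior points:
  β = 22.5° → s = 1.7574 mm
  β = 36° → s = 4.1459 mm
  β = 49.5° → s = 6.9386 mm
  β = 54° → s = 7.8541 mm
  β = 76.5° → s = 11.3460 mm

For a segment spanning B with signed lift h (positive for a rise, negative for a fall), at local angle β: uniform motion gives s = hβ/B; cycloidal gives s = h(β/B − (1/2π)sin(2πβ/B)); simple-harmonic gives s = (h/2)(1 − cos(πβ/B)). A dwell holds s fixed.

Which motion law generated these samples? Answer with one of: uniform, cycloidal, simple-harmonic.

candidates at β/B = r: uniform s = h·r (linear in β); cycloidal s = h·(r − sin(2πr)/(2π)); simple-harmonic s = (h/2)(1 − cos(πr))
β=22.5°: printed 1.7574 | uniform 3.0000, cycloidal 1.0901, simple-harmonic 1.7574
β=36°: printed 4.1459 | uniform 4.8000, cycloidal 3.6774, simple-harmonic 4.1459
β=49.5°: printed 6.9386 | uniform 6.6000, cycloidal 7.1902, simple-harmonic 6.9386
β=54°: printed 7.8541 | uniform 7.2000, cycloidal 8.3226, simple-harmonic 7.8541
β=76.5°: printed 11.3460 | uniform 10.2000, cycloidal 11.7451, simple-harmonic 11.3460
only one law matches every sample → simple-harmonic

simple-harmonic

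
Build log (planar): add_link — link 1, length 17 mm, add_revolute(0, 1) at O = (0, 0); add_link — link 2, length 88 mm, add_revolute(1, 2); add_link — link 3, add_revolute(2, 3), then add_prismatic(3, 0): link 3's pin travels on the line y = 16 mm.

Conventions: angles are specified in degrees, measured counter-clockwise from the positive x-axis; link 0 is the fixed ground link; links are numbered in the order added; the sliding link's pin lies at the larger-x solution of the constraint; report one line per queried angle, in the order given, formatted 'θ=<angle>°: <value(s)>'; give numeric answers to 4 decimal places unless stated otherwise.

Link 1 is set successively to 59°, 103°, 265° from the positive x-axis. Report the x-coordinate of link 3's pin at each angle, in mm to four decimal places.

geometry: r = 17 mm, L = 88 mm, e = 16 mm
θ=59°: crank pin P = (r cos θ, r sin θ) = (8.755647, 14.571844)
θ=59°: h = r sin θ − e = 14.571844 − 16 = -1.428156
θ=59°: x = r cos θ + √(L² − h²) = 8.755647 + 87.988410 = 96.744058
θ=103°: crank pin P = (r cos θ, r sin θ) = (-3.824168, 16.564291)
θ=103°: h = r sin θ − e = 16.564291 − 16 = 0.564291
θ=103°: x = r cos θ + √(L² − h²) = -3.824168 + 87.998191 = 84.174023
θ=265°: crank pin P = (r cos θ, r sin θ) = (-1.481648, -16.935310)
θ=265°: h = r sin θ − e = -16.935310 − 16 = -32.935310
θ=265°: x = r cos θ + √(L² − h²) = -1.481648 + 81.604322 = 80.122674

θ=59°: 96.7441
θ=103°: 84.1740
θ=265°: 80.1227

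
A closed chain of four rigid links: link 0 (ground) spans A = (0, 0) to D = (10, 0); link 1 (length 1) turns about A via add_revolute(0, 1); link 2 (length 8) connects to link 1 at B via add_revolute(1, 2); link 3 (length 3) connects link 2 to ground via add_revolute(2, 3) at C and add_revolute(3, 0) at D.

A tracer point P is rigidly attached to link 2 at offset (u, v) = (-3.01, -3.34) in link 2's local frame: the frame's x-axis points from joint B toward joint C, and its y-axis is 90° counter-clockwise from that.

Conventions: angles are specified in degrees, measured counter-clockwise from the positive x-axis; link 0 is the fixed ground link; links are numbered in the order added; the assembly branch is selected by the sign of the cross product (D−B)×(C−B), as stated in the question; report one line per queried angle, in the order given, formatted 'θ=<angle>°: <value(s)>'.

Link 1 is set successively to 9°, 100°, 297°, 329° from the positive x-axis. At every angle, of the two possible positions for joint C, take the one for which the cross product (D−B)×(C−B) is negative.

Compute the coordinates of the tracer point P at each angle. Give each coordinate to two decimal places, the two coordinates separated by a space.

A=(0,0), D=(10.00,0)
θ=9°: B = A + 1.00·(cos9°, sin9°) = (0.9877, 0.1564)
θ=9°: |BD| = 9.0137
θ=9°: circle(B,8.00) ∩ circle(D,3.00): a=7.5578, h=2.6230
θ=9°:   candidates: C₊=(8.5898,2.6479) cross=23.643; C₋=(8.4988,-2.5974) cross=-23.643
θ=9°:   branch - wants cross < 0 → take C=(8.4988,-2.5974) (cross=-23.643)
θ=9°: ex = (C−B)/|BC| = (0.9389,-0.3442); ey = (0.3442,0.9389)
θ=9°: P = B + -3.01·ex + -3.34·ey = (-2.9881,-1.9433)
θ=100°: B = A + 1.00·(cos100°, sin100°) = (-0.1736, 0.9848)
θ=100°: |BD| = 10.2212
θ=100°: circle(B,8.00) ∩ circle(D,3.00): a=7.8011, h=1.7729
θ=100°:   candidates: C₊=(7.7620,1.9978) cross=18.121; C₋=(7.4203,-1.5314) cross=-18.121
θ=100°:   branch - wants cross < 0 → take C=(7.4203,-1.5314) (cross=-18.121)
θ=100°: ex = (C−B)/|BC| = (0.9492,-0.3145); ey = (0.3145,0.9492)
θ=100°: P = B + -3.01·ex + -3.34·ey = (-4.0814,-1.2389)
θ=297°: B = A + 1.00·(cos297°, sin297°) = (0.4540, -0.8910)
θ=297°: |BD| = 9.5875
θ=297°: circle(B,8.00) ∩ circle(D,3.00): a=7.6621, h=2.3006
θ=297°:   candidates: C₊=(7.8691,2.1117) cross=22.057; C₋=(8.2967,-2.4696) cross=-22.057
θ=297°:   branch - wants cross < 0 → take C=(8.2967,-2.4696) (cross=-22.057)
θ=297°: ex = (C−B)/|BC| = (0.9803,-0.1973); ey = (0.1973,0.9803)
θ=297°: P = B + -3.01·ex + -3.34·ey = (-3.1559,-3.5714)
θ=329°: B = A + 1.00·(cos329°, sin329°) = (0.8572, -0.5150)
θ=329°: |BD| = 9.1573
θ=329°: circle(B,8.00) ∩ circle(D,3.00): a=7.5817, h=2.5529
θ=329°:   candidates: C₊=(8.2833,2.4603) cross=23.378; C₋=(8.5705,-2.6375) cross=-23.378
θ=329°:   branch - wants cross < 0 → take C=(8.5705,-2.6375) (cross=-23.378)
θ=329°: ex = (C−B)/|BC| = (0.9642,-0.2653); ey = (0.2653,0.9642)
θ=329°: P = B + -3.01·ex + -3.34·ey = (-2.9311,-2.9368)

θ=9°: -2.99 -1.94
θ=100°: -4.08 -1.24
θ=297°: -3.16 -3.57
θ=329°: -2.93 -2.94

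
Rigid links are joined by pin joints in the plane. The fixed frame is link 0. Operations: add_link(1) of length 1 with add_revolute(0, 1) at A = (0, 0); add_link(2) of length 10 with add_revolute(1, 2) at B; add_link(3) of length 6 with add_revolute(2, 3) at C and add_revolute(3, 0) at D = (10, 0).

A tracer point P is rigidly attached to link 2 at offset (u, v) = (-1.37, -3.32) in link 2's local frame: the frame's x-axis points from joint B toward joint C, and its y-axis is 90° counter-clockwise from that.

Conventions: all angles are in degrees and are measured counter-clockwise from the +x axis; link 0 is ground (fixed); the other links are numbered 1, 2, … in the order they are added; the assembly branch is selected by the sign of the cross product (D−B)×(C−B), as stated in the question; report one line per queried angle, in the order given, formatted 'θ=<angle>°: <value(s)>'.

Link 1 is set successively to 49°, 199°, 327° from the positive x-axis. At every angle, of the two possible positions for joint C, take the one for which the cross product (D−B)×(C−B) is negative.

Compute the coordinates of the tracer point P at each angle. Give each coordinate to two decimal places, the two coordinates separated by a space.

A=(0,0), D=(10.00,0)
θ=49°: B = A + 1.00·(cos49°, sin49°) = (0.6561, 0.7547)
θ=49°: |BD| = 9.3744
θ=49°: circle(B,10.00) ∩ circle(D,6.00): a=8.1007, h=5.8633
θ=49°:   candidates: C₊=(9.2026,5.9468) cross=54.964; C₋=(8.2585,-5.7417) cross=-54.964
θ=49°:   branch - wants cross < 0 → take C=(8.2585,-5.7417) (cross=-54.964)
θ=49°: ex = (C−B)/|BC| = (0.7602,-0.6496); ey = (0.6496,0.7602)
θ=49°: P = B + -1.37·ex + -3.32·ey = (-2.5423,-0.8793)
θ=199°: B = A + 1.00·(cos199°, sin199°) = (-0.9455, -0.3256)
θ=199°: |BD| = 10.9504
θ=199°: circle(B,10.00) ∩ circle(D,6.00): a=8.3975, h=5.4298
θ=199°:   candidates: C₊=(7.2868,5.3515) cross=59.458; C₋=(7.6097,-5.5033) cross=-59.458
θ=199°:   branch - wants cross < 0 → take C=(7.6097,-5.5033) (cross=-59.458)
θ=199°: ex = (C−B)/|BC| = (0.8555,-0.5178); ey = (0.5178,0.8555)
θ=199°: P = B + -1.37·ex + -3.32·ey = (-3.8366,-2.4565)
θ=327°: B = A + 1.00·(cos327°, sin327°) = (0.8387, -0.5446)
θ=327°: |BD| = 9.1775
θ=327°: circle(B,10.00) ∩ circle(D,6.00): a=8.0755, h=5.8979
θ=327°:   candidates: C₊=(8.5500,5.8221) cross=54.128; C₋=(9.2500,-5.9529) cross=-54.128
θ=327°:   branch - wants cross < 0 → take C=(9.2500,-5.9529) (cross=-54.128)
θ=327°: ex = (C−B)/|BC| = (0.8411,-0.5408); ey = (0.5408,0.8411)
θ=327°: P = B + -1.37·ex + -3.32·ey = (-2.1092,-2.5963)

θ=49°: -2.54 -0.88
θ=199°: -3.84 -2.46
θ=327°: -2.11 -2.60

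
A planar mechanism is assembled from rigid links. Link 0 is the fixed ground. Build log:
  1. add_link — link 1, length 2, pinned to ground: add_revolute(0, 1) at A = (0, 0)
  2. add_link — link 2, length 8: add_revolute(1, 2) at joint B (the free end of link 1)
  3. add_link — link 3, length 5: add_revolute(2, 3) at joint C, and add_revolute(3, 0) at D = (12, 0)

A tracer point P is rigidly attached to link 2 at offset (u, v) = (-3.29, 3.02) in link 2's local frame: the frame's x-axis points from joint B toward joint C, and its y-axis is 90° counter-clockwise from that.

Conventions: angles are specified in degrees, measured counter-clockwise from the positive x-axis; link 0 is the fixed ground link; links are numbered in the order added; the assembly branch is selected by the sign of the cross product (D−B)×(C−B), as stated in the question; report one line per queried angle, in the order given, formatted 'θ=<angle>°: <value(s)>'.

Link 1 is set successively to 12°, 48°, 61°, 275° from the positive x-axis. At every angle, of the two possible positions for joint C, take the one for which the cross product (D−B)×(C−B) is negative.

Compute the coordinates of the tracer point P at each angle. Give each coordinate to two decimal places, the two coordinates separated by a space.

A=(0,0), D=(12.00,0)
θ=12°: B = A + 2.00·(cos12°, sin12°) = (1.9563, 0.4158)
θ=12°: |BD| = 10.0523
θ=12°: circle(B,8.00) ∩ circle(D,5.00): a=6.9660, h=3.9338
θ=12°:   candidates: C₊=(9.0791,4.0581) cross=39.544; C₋=(8.7536,-3.8028) cross=-39.544
θ=12°:   branch - wants cross < 0 → take C=(8.7536,-3.8028) (cross=-39.544)
θ=12°: ex = (C−B)/|BC| = (0.8497,-0.5273); ey = (0.5273,0.8497)
θ=12°: P = B + -3.29·ex + 3.02·ey = (0.7534,4.7167)
θ=48°: B = A + 2.00·(cos48°, sin48°) = (1.3383, 1.4863)
θ=48°: |BD| = 10.7648
θ=48°: circle(B,8.00) ∩ circle(D,5.00): a=7.1939, h=3.4997
θ=48°:   candidates: C₊=(8.9464,3.9593) cross=37.674; C₋=(7.9800,-2.9732) cross=-37.674
θ=48°:   branch - wants cross < 0 → take C=(7.9800,-2.9732) (cross=-37.674)
θ=48°: ex = (C−B)/|BC| = (0.8302,-0.5574); ey = (0.5574,0.8302)
θ=48°: P = B + -3.29·ex + 3.02·ey = (0.2903,5.8275)
θ=61°: B = A + 2.00·(cos61°, sin61°) = (0.9696, 1.7492)
θ=61°: |BD| = 11.1682
θ=61°: circle(B,8.00) ∩ circle(D,5.00): a=7.3301, h=3.2045
θ=61°:   candidates: C₊=(8.7112,3.7661) cross=35.789; C₋=(7.7074,-2.5638) cross=-35.789
θ=61°:   branch - wants cross < 0 → take C=(7.7074,-2.5638) (cross=-35.789)
θ=61°: ex = (C−B)/|BC| = (0.8422,-0.5391); ey = (0.5391,0.8422)
θ=61°: P = B + -3.29·ex + 3.02·ey = (-0.1731,6.0665)
θ=275°: B = A + 2.00·(cos275°, sin275°) = (0.1743, -1.9924)
θ=275°: |BD| = 11.9924
θ=275°: circle(B,8.00) ∩ circle(D,5.00): a=7.6222, h=2.4294
θ=275°:   candidates: C₊=(7.2870,1.6696) cross=29.134; C₋=(8.0942,-3.1217) cross=-29.134
θ=275°:   branch - wants cross < 0 → take C=(8.0942,-3.1217) (cross=-29.134)
θ=275°: ex = (C−B)/|BC| = (0.9900,-0.1412); ey = (0.1412,0.9900)
θ=275°: P = B + -3.29·ex + 3.02·ey = (-2.6564,1.4618)

θ=12°: 0.75 4.72
θ=48°: 0.29 5.83
θ=61°: -0.17 6.07
θ=275°: -2.66 1.46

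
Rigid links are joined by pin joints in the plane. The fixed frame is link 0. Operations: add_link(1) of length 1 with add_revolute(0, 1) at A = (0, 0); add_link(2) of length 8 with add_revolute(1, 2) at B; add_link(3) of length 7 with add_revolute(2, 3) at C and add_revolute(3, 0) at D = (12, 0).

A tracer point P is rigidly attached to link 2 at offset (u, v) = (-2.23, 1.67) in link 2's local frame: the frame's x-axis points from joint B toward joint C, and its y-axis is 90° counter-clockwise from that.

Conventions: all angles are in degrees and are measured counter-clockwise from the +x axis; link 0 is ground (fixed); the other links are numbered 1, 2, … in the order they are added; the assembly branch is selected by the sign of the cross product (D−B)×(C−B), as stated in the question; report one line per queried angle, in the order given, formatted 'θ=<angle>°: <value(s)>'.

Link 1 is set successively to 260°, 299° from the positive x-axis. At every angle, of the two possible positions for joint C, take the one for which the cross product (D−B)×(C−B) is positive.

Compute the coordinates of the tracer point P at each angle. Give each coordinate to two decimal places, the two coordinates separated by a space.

A=(0,0), D=(12.00,0)
θ=260°: B = A + 1.00·(cos260°, sin260°) = (-0.1736, -0.9848)
θ=260°: |BD| = 12.2134
θ=260°: circle(B,8.00) ∩ circle(D,7.00): a=6.7208, h=4.3395
θ=260°:   candidates: C₊=(6.1753,3.8825) cross=53.000; C₋=(6.8752,-4.7682) cross=-53.000
θ=260°:   branch + wants cross > 0 → take C=(6.1753,3.8825) (cross=53.000)
θ=260°: ex = (C−B)/|BC| = (0.7936,0.6084); ey = (-0.6084,0.7936)
θ=260°: P = B + -2.23·ex + 1.67·ey = (-2.9595,-1.0162)
θ=299°: B = A + 1.00·(cos299°, sin299°) = (0.4848, -0.8746)
θ=299°: |BD| = 11.5484
θ=299°: circle(B,8.00) ∩ circle(D,7.00): a=6.4236, h=4.7683
θ=299°:   candidates: C₊=(6.5289,4.3665) cross=55.067; C₋=(7.2511,-5.1428) cross=-55.067
θ=299°:   branch + wants cross > 0 → take C=(6.5289,4.3665) (cross=55.067)
θ=299°: ex = (C−B)/|BC| = (0.7555,0.6551); ey = (-0.6551,0.7555)
θ=299°: P = B + -2.23·ex + 1.67·ey = (-2.2941,-1.0739)

θ=260°: -2.96 -1.02
θ=299°: -2.29 -1.07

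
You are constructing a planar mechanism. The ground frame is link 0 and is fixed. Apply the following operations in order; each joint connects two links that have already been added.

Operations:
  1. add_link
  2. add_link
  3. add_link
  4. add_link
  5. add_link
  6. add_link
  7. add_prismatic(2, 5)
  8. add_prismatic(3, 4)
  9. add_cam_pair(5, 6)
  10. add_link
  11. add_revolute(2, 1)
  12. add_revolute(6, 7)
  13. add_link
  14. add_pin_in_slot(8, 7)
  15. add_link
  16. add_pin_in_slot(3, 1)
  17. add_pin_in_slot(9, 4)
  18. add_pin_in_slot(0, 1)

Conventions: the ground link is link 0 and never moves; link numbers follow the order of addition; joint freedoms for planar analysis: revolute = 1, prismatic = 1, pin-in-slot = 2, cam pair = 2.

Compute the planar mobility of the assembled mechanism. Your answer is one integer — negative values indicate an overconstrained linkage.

ground; <1,0,0>
#1 <2,0,0>
#2 <3,0,0>
#3 <4,0,0>
#4 <5,0,0>
#5 <6,0,0>
#6 <7,0,0>
P:2↔5 J1 <7,1,0>
P:3↔4 J1 <7,2,0>
C:5↔6 J2 <7,2,1>
#7 <8,2,1>
R:2↔1 J1 <8,3,1>
R:6↔7 J1 <8,4,1>
#8 <9,4,1>
PS:8↔7 J2 <9,4,2>
#9 <10,4,2>
PS:3↔1 J2 <10,4,3>
PS:9↔4 J2 <10,4,4>
PS:0↔1 J2 <10,4,5>
3×9 − 2×4 − 1×5 = 14

M = 14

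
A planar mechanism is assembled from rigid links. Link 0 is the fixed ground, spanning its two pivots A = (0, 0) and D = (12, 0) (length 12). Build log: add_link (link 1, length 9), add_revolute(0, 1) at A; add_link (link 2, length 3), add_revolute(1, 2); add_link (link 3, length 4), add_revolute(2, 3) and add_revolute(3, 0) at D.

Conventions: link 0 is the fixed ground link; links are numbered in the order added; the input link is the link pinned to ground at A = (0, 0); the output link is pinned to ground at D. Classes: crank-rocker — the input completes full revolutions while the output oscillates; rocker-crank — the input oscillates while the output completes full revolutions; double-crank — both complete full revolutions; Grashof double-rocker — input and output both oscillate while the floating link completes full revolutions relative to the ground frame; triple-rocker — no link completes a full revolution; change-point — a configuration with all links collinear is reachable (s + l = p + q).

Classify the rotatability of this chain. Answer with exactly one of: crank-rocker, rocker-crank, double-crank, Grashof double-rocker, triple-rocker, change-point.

lengths: ground=12, input=9, coupler=3, output=4
sorted: s=3 (shortest), l=12 (longest), p+q=13
s + l = 15 vs p + q = 13
s + l > p + q → non-Grashof → no link fully rotates → triple-rocker

triple-rocker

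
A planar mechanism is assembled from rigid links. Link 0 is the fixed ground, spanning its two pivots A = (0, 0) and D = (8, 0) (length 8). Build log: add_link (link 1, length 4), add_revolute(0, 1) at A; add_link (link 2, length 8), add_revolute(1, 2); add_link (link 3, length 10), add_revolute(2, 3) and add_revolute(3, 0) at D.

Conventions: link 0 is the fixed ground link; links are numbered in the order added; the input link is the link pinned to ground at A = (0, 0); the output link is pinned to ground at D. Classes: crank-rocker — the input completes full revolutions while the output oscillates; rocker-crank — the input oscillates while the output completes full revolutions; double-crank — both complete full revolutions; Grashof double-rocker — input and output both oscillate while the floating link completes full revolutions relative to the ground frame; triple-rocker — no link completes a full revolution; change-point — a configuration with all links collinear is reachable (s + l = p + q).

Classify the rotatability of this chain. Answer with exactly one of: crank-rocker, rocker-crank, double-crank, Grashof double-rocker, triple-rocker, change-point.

lengths: ground=8, input=4, coupler=8, output=10
sorted: s=4 (shortest), l=10 (longest), p+q=16
s + l = 14 vs p + q = 16
s + l < p + q (Grashof) with shortest = input link → crank-rocker

crank-rocker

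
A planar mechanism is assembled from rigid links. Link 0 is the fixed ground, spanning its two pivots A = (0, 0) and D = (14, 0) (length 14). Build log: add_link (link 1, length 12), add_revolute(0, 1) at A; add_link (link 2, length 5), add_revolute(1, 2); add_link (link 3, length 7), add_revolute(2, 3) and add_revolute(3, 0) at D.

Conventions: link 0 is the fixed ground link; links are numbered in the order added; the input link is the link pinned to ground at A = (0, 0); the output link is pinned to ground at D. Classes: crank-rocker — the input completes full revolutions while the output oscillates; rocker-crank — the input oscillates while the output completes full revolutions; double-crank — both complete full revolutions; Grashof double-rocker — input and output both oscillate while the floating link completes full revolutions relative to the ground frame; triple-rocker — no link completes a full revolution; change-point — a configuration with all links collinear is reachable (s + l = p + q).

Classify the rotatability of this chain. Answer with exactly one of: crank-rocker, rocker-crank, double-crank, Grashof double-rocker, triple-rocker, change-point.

lengths: ground=14, input=12, coupler=5, output=7
sorted: s=5 (shortest), l=14 (longest), p+q=19
s + l = 19 vs p + q = 19
s + l = p + q → change-point (collinear configuration reachable)

change-point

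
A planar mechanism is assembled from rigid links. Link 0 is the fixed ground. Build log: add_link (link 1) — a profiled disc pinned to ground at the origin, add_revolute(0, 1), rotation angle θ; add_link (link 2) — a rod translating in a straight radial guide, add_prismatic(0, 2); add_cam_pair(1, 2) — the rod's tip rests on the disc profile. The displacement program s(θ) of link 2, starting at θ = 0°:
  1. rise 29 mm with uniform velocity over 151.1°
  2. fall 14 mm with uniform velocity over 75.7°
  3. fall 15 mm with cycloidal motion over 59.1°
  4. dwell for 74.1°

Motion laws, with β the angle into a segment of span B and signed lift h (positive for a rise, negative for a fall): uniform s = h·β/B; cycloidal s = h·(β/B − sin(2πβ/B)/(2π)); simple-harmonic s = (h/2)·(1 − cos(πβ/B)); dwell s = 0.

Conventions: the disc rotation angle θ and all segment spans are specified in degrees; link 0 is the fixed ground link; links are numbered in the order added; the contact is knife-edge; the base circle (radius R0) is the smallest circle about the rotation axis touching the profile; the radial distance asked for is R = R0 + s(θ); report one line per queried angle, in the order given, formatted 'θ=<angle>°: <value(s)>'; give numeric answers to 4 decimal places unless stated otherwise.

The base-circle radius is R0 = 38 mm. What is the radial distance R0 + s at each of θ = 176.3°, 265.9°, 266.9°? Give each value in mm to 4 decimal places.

seg 1 [0°–151.1°] uniform, h=29: full span → s += 29 → s = 29.0000
seg 2 [151.1°–226.8°] uniform, h=-14: θ=176.3° here. β=25.2, B=75.7. -14·25.2/75.7 = -4.6605 → s = 24.3395
seg 2 [151.1°–226.8°] uniform, h=-14: full span → s += -14 → s = 15.0000
seg 3 [226.8°–285.9°] cycloidal, h=-15: θ=265.9° here. β=39.1, B=59.1. -15·(0.6616 − sin(2π·0.6616)/(2π)) = -11.9522 → s = 3.0478
seg 3 [226.8°–285.9°] cycloidal, h=-15: θ=266.9° here. β=40.1, B=59.1. -15·(0.6785 − sin(2π·0.6785)/(2π)) = -12.3282 → s = 2.6718
θ=176.3°: R = R0 + s = 38 + 24.3395 = 62.3395
θ=265.9°: R = R0 + s = 38 + 3.0478 = 41.0478
θ=266.9°: R = R0 + s = 38 + 2.6718 = 40.6718

θ=176.3°: 62.3395
θ=265.9°: 41.0478
θ=266.9°: 40.6718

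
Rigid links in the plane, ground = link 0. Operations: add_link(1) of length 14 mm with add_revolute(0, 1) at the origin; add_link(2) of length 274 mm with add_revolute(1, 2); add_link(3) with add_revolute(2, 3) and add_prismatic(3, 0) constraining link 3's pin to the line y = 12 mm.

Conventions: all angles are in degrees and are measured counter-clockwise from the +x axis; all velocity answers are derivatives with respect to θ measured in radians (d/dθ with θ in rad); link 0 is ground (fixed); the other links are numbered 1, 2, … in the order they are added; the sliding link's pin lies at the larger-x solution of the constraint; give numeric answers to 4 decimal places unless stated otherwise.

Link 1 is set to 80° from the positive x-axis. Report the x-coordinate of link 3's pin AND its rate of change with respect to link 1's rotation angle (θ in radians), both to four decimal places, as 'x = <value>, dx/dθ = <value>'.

geometry: r = 14 mm, L = 274 mm, e = 12 mm
crank pin P = (r cos θ, r sin θ) = (2.431074, 13.787309)
h = r sin θ − e = 13.787309 − 12 = 1.787309
x = r cos θ + √(L² − h²) = 2.431074 + 273.994171 = 276.425245
dx/dθ = −r sin θ − h·r cos θ/√(L² − h²) (θ in radians; h = 1.787309) = -13.803167

x = 276.4252, dx/dθ = -13.8032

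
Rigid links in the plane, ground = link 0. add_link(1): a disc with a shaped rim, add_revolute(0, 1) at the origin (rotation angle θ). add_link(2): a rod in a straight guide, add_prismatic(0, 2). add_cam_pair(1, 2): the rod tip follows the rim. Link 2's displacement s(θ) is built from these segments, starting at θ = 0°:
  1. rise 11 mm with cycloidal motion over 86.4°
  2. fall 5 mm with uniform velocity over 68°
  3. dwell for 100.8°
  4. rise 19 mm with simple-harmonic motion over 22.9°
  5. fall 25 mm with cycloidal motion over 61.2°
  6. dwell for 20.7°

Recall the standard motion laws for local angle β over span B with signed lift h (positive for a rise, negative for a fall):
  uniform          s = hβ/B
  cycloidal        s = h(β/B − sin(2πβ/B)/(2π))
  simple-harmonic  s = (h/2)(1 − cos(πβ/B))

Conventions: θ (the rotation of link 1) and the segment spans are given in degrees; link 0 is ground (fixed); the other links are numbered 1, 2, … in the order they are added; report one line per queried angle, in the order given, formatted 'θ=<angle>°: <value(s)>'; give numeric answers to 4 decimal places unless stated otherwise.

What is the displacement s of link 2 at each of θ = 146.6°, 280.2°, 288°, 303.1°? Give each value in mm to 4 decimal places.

segment 1 (0° to 86.4°, cycloidal, h = 11) is passed completely: s = 0.0000 + (11) = 11.0000
θ = 146.6° falls in segment 2 (86.4° to 154.4°, uniform, h = -5): β = 146.6 − 86.4 = 60.2°, B = 68°; Δs = -5·60.2/68 = -4.4265; s = 11.0000 − 4.4265 = 6.5735
segment 2 (86.4° to 154.4°, uniform, h = -5) is passed completely: s = 11.0000 + (-5) = 6.0000
segment 3 (154.4° to 255.2°, dwell): s unchanged at 6.0000
segment 4 (255.2° to 278.1°, simple-harmonic, h = 19) is passed completely: s = 6.0000 + (19) = 25.0000
θ = 280.2° falls in segment 5 (278.1° to 339.3°, cycloidal, h = -25): β = 280.2 − 278.1 = 2.1°, B = 61.2°; Δs = -25·(0.0343 − sin(2π·0.0343)/(2π)) = -0.0066; s = 25.0000 − 0.0066 = 24.9934
θ = 288° falls in segment 5 (278.1° to 339.3°, cycloidal, h = -25): β = 288 − 278.1 = 9.9°, B = 61.2°; Δs = -25·(0.1618 − sin(2π·0.1618)/(2π)) = -0.6612; s = 25.0000 − 0.6612 = 24.3388
θ = 303.1° falls in segment 5 (278.1° to 339.3°, cycloidal, h = -25): β = 303.1 − 278.1 = 25°, B = 61.2°; Δs = -25·(0.4085 − sin(2π·0.4085)/(2π)) = -8.0488; s = 25.0000 − 8.0488 = 16.9512

θ=146.6°: 6.5735
θ=280.2°: 24.9934
θ=288°: 24.3388
θ=303.1°: 16.9512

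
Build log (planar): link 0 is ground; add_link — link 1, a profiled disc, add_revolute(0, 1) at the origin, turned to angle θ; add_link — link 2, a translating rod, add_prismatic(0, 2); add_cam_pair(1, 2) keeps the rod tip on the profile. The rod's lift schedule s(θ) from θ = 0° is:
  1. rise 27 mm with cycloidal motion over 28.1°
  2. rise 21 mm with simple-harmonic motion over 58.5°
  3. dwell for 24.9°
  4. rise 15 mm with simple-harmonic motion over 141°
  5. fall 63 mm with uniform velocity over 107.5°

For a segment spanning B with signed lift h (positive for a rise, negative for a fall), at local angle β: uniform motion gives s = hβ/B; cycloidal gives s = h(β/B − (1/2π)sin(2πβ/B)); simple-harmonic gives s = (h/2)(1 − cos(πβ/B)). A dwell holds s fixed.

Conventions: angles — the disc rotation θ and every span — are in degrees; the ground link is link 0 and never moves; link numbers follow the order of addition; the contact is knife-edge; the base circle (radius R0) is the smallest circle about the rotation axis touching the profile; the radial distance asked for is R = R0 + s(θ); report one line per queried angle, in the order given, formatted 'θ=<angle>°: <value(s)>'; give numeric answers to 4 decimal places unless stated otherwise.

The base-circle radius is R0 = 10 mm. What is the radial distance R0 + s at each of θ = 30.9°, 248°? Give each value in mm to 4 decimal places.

seg 1 [0°–28.1°] cycloidal, h=27: full span → s += 27 → s = 27.0000
seg 2 [28.1°–86.6°] simple-harmonic, h=21: θ=30.9° here. β=2.8, B=58.5. 21/2·(1 − cos(π·0.0479)) = 0.1185 → s = 27.1185
seg 2 [28.1°–86.6°] simple-harmonic, h=21: full span → s += 21 → s = 48.0000
seg 3 [86.6°–111.5°] dwell: s stays 48.0000
seg 4 [111.5°–252.5°] simple-harmonic, h=15: θ=248° here. β=136.5, B=141. 15/2·(1 − cos(π·0.9681)) = 14.9623 → s = 62.9623
θ=30.9°: R = R0 + s = 10 + 27.1185 = 37.1185
θ=248°: R = R0 + s = 10 + 62.9623 = 72.9623

θ=30.9°: 37.1185
θ=248°: 72.9623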